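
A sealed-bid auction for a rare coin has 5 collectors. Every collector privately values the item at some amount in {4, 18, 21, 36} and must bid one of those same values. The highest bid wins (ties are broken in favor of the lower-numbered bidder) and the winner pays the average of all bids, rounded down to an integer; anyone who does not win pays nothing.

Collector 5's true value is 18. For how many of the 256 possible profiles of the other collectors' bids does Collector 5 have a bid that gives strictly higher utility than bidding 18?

Others bid (4, 4, 4, 18): truth gives 0; bid 21 gives 8 > 0. Violating.
Others bid (4, 4, 4, 21): truth gives 0; bid 36 gives 5 > 0. Violating.
Others bid (4, 4, 18, 4): truth gives 0; bid 21 gives 8 > 0. Violating.
Others bid (4, 4, 18, 18): truth gives 0; bid 21 gives 5 > 0. Violating.
Others bid (4, 4, 4, 4): truth gives 12; no alternative beats it.
Others bid (4, 4, 4, 36): truth gives 0; no alternative beats it.
(Checking all 256 profiles: 36 have a profitable deviation, 220 do not.)

36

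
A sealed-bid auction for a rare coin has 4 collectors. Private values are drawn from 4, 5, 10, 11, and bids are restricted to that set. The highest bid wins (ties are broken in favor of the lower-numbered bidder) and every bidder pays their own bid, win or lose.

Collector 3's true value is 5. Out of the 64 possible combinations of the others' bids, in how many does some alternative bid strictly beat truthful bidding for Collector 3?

Others bid (4, 4, 10): truth gives -5; bid 4 gives -4 > -5. Violating.
Others bid (4, 4, 11): truth gives -5; bid 4 gives -4 > -5. Violating.
Others bid (4, 5, 4): truth gives -5; bid 4 gives -4 > -5. Violating.
Others bid (4, 5, 5): truth gives -5; bid 4 gives -4 > -5. Violating.
Others bid (4, 4, 4): truth gives 0; no alternative beats it.
Others bid (4, 4, 5): truth gives 0; no alternative beats it.
(Checking all 64 profiles: 62 have a profitable deviation, 2 do not.)

62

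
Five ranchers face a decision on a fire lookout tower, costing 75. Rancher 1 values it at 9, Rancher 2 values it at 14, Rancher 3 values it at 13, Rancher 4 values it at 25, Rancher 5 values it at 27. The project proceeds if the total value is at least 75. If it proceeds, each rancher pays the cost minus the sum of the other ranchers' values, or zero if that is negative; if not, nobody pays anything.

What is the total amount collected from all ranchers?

Total value 88 ≥ cost 75, so it is built.
Rancher 1: others sum to 79; max(0, 75 - 79) = 0.
Rancher 2: others sum to 74; max(0, 75 - 74) = 1.
Rancher 3: others sum to 75; max(0, 75 - 75) = 0.
Rancher 4: others sum to 63; max(0, 75 - 63) = 12.
Rancher 5: others sum to 61; max(0, 75 - 61) = 14.
Total collected = 0 + 1 + 0 + 12 + 14 = 27.

27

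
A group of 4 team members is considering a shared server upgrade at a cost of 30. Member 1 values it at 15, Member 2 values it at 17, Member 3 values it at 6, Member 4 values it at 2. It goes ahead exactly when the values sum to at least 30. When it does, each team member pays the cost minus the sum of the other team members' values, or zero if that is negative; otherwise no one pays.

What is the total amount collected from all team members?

12

Total value 40 ≥ cost 30, so it is built.
Member 1: others sum to 25; max(0, 30 - 25) = 5.
Member 2: others sum to 23; max(0, 30 - 23) = 7.
Member 3: others sum to 34; max(0, 30 - 34) = 0.
Member 4: others sum to 38; max(0, 30 - 38) = 0.
Total collected = 5 + 7 + 0 + 0 = 12.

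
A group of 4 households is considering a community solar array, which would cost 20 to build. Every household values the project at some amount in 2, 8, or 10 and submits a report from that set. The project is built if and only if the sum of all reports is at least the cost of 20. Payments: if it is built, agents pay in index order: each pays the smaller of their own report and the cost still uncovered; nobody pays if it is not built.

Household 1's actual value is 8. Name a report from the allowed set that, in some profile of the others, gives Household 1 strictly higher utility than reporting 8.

Suppose Household 2 reports 2, Household 3 reports 8 and Household 4 reports 8.
Report 8: project built, pays 8, utility 8 - 8 = 0.
Report 2: project built, pays 2, utility 8 - 2 = 6.
So reporting 2 beats truth here (6 > 0).

2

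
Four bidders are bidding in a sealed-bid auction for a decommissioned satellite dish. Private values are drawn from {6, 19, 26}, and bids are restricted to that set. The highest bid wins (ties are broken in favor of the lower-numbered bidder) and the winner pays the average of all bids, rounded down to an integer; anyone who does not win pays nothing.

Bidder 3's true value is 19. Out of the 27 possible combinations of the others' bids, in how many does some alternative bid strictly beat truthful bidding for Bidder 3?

Others bid (6, 6, 26): truth gives 0; bid 26 gives 3 > 0. Violating.
Others bid (6, 19, 6): truth gives 0; bid 26 gives 5 > 0. Violating.
Others bid (6, 19, 19): truth gives 0; bid 26 gives 2 > 0. Violating.
Others bid (19, 6, 6): truth gives 0; bid 26 gives 5 > 0. Violating.
Others bid (6, 6, 6): truth gives 10; no alternative beats it.
Others bid (6, 6, 19): truth gives 7; no alternative beats it.
(Checking all 27 profiles: 6 have a profitable deviation, 21 do not.)

6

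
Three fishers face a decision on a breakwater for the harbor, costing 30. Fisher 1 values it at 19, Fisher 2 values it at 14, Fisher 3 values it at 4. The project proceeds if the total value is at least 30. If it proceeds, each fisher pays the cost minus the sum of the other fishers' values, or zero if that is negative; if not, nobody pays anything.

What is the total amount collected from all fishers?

Total value 37 ≥ cost 30, so it is built.
Fisher 1: others sum to 18; max(0, 30 - 18) = 12.
Fisher 2: others sum to 23; max(0, 30 - 23) = 7.
Fisher 3: others sum to 33; max(0, 30 - 33) = 0.
Total collected = 12 + 7 + 0 = 19.

19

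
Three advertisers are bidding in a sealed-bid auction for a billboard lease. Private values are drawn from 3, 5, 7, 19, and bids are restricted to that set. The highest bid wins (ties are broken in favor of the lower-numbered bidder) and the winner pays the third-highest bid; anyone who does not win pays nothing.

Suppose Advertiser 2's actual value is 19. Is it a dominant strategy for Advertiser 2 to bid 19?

Yes

Check each profile of the others' bids and compare truth against every alternative bid.
Others bid (3, 19): truth gives 16, best alternative gives 0.
Others bid (7, 3): truth gives 16, best alternative gives 0.
Others bid (5, 19): truth gives 14, best alternative gives 0.
Others bid (7, 5): truth gives 14, best alternative gives 0.
Others bid (7, 7): truth gives 12, best alternative gives 0.
Others bid (7, 19): truth gives 12, best alternative gives 0.
(Remaining 10 profiles checked similarly; truth is weakly best in each.)
In every case the truthful bid is at least as good as any alternative, so it is a dominant strategy.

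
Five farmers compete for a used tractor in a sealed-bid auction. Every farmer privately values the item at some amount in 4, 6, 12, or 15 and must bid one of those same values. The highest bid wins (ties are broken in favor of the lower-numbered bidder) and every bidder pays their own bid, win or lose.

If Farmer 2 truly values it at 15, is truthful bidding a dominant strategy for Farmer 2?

No

Consider the case where Farmer 1 bids 4, Farmer 3 bids 4, Farmer 4 bids 4 and Farmer 5 bids 4.
Truthful bid 15: wins, pays 15, utility 15 - 15 = 0.
Bid 6 instead: wins, pays 6, utility 15 - 6 = 9.
Since 9 > 0, bidding 6 is strictly better here, so truthful bidding is not dominant.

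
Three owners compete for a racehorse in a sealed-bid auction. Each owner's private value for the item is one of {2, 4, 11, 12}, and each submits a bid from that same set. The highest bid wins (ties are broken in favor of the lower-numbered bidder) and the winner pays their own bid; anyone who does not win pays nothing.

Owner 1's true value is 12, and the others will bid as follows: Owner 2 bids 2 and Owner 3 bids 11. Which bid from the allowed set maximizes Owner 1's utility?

11

Bid 2: loses, pays 0, utility 0.
Bid 4: loses, pays 0, utility 0.
Bid 11: wins, pays 11, utility 12 - 11 = 1.
Bid 12: wins, pays 12, utility 12 - 12 = 0.
The best choice is 11 with utility 1.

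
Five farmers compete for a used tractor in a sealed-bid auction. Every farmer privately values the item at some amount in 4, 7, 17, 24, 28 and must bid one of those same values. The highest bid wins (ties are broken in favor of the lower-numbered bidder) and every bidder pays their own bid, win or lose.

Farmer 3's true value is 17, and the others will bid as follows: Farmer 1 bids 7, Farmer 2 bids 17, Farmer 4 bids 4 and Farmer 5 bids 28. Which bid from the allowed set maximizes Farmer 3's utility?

4

Bid 4: loses but pays 4, utility -4.
Bid 7: loses but pays 7, utility -7.
Bid 17: loses but pays 17, utility -17.
Bid 24: loses but pays 24, utility -24.
Bid 28: wins, pays 28, utility 17 - 28 = -11.
The best choice is 4 with utility -4.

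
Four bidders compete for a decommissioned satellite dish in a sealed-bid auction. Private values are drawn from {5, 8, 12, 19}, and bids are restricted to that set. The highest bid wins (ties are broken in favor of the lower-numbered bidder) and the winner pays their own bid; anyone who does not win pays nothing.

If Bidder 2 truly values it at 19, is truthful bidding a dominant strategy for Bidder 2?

Consider the case where Bidder 1 bids 5, Bidder 3 bids 5 and Bidder 4 bids 5.
Truthful bid 19: wins, pays 19, utility 19 - 19 = 0.
Bid 8 instead: wins, pays 8, utility 19 - 8 = 11.
Since 11 > 0, bidding 8 is strictly better here, so truthful bidding is not dominant.

No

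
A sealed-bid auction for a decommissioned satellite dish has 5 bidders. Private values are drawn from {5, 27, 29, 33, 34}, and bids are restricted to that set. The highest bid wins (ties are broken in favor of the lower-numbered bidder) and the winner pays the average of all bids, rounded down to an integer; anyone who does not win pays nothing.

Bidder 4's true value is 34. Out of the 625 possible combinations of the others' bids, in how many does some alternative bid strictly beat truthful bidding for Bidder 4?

40

Others bid (5, 5, 5, 5): truth gives 24; bid 27 gives 25 > 24. Violating.
Others bid (5, 5, 5, 27): truth gives 19; bid 27 gives 21 > 19. Violating.
Others bid (5, 5, 5, 29): truth gives 19; bid 29 gives 20 > 19. Violating.
Others bid (5, 5, 27, 5): truth gives 19; bid 29 gives 20 > 19. Violating.
Others bid (5, 5, 5, 33): truth gives 18; no alternative beats it.
Others bid (5, 5, 5, 34): truth gives 18; no alternative beats it.
(Checking all 625 profiles: 40 have a profitable deviation, 585 do not.)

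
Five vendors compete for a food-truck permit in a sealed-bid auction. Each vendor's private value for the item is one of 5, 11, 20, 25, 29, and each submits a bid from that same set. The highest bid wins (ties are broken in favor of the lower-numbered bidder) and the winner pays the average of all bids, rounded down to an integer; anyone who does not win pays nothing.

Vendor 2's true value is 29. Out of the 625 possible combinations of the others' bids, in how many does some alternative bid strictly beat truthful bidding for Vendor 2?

146

Others bid (5, 5, 5, 5): truth gives 20; bid 11 gives 23 > 20. Violating.
Others bid (5, 5, 5, 11): truth gives 18; bid 11 gives 22 > 18. Violating.
Others bid (5, 5, 5, 20): truth gives 17; bid 20 gives 18 > 17. Violating.
Others bid (5, 5, 11, 5): truth gives 18; bid 11 gives 22 > 18. Violating.
Others bid (5, 5, 5, 25): truth gives 16; no alternative beats it.
Others bid (5, 5, 5, 29): truth gives 15; no alternative beats it.
(Checking all 625 profiles: 146 have a profitable deviation, 479 do not.)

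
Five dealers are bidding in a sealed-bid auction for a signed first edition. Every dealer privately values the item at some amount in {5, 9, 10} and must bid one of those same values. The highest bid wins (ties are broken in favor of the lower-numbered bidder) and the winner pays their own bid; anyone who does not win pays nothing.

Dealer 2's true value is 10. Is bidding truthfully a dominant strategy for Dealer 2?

No

Consider the case where Dealer 1 bids 5, Dealer 3 bids 5, Dealer 4 bids 5 and Dealer 5 bids 5.
Truthful bid 10: wins, pays 10, utility 10 - 10 = 0.
Bid 9 instead: wins, pays 9, utility 10 - 9 = 1.
Since 1 > 0, bidding 9 is strictly better here, so truthful bidding is not dominant.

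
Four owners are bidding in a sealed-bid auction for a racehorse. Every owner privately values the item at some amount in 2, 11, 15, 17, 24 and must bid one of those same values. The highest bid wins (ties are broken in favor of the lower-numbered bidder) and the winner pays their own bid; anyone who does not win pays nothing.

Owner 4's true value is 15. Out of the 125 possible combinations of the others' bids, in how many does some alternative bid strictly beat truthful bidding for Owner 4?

1

Others bid (2, 2, 2): truth gives 0; bid 11 gives 4 > 0. Violating.
Others bid (2, 2, 11): truth gives 0; no alternative beats it.
Others bid (2, 2, 15): truth gives 0; no alternative beats it.
(Checking all 125 profiles: 1 has a profitable deviation, 124 do not.)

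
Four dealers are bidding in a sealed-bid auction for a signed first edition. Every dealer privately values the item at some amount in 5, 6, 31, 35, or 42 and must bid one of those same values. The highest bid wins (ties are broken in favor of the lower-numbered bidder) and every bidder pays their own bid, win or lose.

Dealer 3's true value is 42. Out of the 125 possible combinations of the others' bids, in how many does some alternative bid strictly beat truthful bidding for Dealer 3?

Others bid (5, 5, 5): truth gives 0; bid 6 gives 36 > 0. Violating.
Others bid (5, 5, 6): truth gives 0; bid 6 gives 36 > 0. Violating.
Others bid (5, 5, 31): truth gives 0; bid 31 gives 11 > 0. Violating.
Others bid (5, 5, 35): truth gives 0; bid 35 gives 7 > 0. Violating.
Others bid (5, 5, 42): truth gives 0; no alternative beats it.
Others bid (5, 6, 42): truth gives 0; no alternative beats it.
(Checking all 125 profiles: 81 have a profitable deviation, 44 do not.)

81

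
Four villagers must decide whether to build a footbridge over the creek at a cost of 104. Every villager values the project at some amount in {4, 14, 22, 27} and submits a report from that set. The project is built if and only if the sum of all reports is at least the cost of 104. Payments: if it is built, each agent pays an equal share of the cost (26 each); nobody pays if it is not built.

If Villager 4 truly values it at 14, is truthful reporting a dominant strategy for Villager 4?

Check each profile of the others' reports and compare truth against every alternative report.
Others report (4, 4, 4): truth gives 0, best alternative gives 0.
Others report (4, 4, 14): truth gives 0, best alternative gives 0.
Others report (4, 4, 22): truth gives 0, best alternative gives 0.
Others report (4, 4, 27): truth gives 0, best alternative gives 0.
Others report (4, 14, 4): truth gives 0, best alternative gives 0.
Others report (4, 14, 14): truth gives 0, best alternative gives 0.
(Remaining 58 profiles checked similarly; truth is weakly best in each.)
In every case the truthful report is at least as good as any alternative, so it is a dominant strategy.

Yes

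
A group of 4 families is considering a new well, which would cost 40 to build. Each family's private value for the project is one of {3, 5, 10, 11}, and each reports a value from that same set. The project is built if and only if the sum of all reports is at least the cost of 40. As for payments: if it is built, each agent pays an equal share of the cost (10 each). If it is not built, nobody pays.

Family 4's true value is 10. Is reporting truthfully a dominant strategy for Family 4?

Yes

Check each profile of the others' reports and compare truth against every alternative report.
Others report (3, 3, 3): truth gives 0, best alternative gives 0.
Others report (3, 3, 5): truth gives 0, best alternative gives 0.
Others report (3, 3, 10): truth gives 0, best alternative gives 0.
Others report (3, 3, 11): truth gives 0, best alternative gives 0.
Others report (3, 5, 3): truth gives 0, best alternative gives 0.
Others report (3, 5, 5): truth gives 0, best alternative gives 0.
(Remaining 58 profiles checked similarly; truth is weakly best in each.)
In every case the truthful report is at least as good as any alternative, so it is a dominant strategy.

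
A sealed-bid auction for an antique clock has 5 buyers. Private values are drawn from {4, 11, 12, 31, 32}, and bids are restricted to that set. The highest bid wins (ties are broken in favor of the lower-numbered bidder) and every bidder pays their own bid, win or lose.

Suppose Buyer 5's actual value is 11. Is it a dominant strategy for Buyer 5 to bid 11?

No

Consider the case where Buyer 1 bids 4, Buyer 2 bids 4, Buyer 3 bids 4 and Buyer 4 bids 11.
Truthful bid 11: loses but pays 11, utility -11.
Bid 4 instead: loses but pays 4, utility -4.
Since -4 > -11, bidding 4 is strictly better here, so truthful bidding is not dominant.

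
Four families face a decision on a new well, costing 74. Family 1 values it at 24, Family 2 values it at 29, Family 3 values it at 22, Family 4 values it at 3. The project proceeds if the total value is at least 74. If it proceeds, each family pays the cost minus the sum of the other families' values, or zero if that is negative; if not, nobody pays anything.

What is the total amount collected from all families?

Total value 78 ≥ cost 74, so it is built.
Family 1: others sum to 54; max(0, 74 - 54) = 20.
Family 2: others sum to 49; max(0, 74 - 49) = 25.
Family 3: others sum to 56; max(0, 74 - 56) = 18.
Family 4: others sum to 75; max(0, 74 - 75) = 0.
Total collected = 20 + 25 + 18 + 0 = 63.

63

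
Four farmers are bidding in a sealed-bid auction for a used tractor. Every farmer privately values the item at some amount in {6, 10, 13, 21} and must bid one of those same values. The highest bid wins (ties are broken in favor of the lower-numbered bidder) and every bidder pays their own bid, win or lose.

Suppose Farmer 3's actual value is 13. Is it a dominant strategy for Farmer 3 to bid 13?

No

Consider the case where Farmer 1 bids 6, Farmer 2 bids 6 and Farmer 4 bids 6.
Truthful bid 13: wins, pays 13, utility 13 - 13 = 0.
Bid 10 instead: wins, pays 10, utility 13 - 10 = 3.
Since 3 > 0, bidding 10 is strictly better here, so truthful bidding is not dominant.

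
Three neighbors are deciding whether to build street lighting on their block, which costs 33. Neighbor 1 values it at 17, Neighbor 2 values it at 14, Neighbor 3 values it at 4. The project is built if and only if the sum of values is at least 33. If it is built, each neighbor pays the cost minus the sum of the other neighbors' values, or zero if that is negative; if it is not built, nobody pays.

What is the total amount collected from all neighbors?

Total value 35 ≥ cost 33, so it is built.
Neighbor 1: others sum to 18; max(0, 33 - 18) = 15.
Neighbor 2: others sum to 21; max(0, 33 - 21) = 12.
Neighbor 3: others sum to 31; max(0, 33 - 31) = 2.
Total collected = 15 + 12 + 2 = 29.

29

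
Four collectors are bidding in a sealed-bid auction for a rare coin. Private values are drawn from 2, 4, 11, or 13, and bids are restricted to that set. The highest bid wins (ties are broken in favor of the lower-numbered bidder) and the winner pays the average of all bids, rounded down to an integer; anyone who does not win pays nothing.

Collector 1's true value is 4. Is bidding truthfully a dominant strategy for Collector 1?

Yes

Check each profile of the others' bids and compare truth against every alternative bid.
Others bid (2, 2, 4): truth gives 1, best alternative gives 0.
Others bid (2, 4, 2): truth gives 1, best alternative gives 0.
Others bid (2, 4, 4): truth gives 1, best alternative gives 0.
Others bid (4, 2, 2): truth gives 1, best alternative gives 0.
Others bid (4, 2, 4): truth gives 1, best alternative gives 0.
Others bid (4, 4, 2): truth gives 1, best alternative gives 0.
(Remaining 58 profiles checked similarly; truth is weakly best in each.)
In every case the truthful bid is at least as good as any alternative, so it is a dominant strategy.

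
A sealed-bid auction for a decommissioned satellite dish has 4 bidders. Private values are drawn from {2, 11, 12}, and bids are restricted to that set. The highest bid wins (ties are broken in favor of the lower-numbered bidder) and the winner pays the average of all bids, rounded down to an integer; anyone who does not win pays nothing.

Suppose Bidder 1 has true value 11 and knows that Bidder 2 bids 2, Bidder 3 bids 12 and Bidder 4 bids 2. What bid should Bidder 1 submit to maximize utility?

12

Bid 2: loses, pays 0, utility 0.
Bid 11: loses, pays 0, utility 0.
Bid 12: wins, pays 7, utility 11 - 7 = 4.
The best choice is 12 with utility 4.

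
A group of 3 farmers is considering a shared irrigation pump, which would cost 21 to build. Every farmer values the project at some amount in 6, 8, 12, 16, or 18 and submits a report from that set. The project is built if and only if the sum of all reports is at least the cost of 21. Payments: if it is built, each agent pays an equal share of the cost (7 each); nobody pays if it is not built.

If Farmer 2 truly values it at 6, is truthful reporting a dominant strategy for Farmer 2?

Check each profile of the others' reports and compare truth against every alternative report.
Others report (6, 8): truth gives 0, best alternative gives -1.
Others report (8, 6): truth gives 0, best alternative gives -1.
Others report (6, 12): truth gives -1, best alternative gives -1.
Others report (6, 16): truth gives -1, best alternative gives -1.
Others report (6, 18): truth gives -1, best alternative gives -1.
Others report (8, 8): truth gives -1, best alternative gives -1.
(Remaining 19 profiles checked similarly; truth is weakly best in each.)
In every case the truthful report is at least as good as any alternative, so it is a dominant strategy.

Yes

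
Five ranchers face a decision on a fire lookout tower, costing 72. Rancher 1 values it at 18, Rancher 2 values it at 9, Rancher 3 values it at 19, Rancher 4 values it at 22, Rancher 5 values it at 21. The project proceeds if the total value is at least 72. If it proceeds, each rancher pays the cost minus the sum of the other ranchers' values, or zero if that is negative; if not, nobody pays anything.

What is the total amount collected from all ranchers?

12

Total value 89 ≥ cost 72, so it is built.
Rancher 1: others sum to 71; max(0, 72 - 71) = 1.
Rancher 2: others sum to 80; max(0, 72 - 80) = 0.
Rancher 3: others sum to 70; max(0, 72 - 70) = 2.
Rancher 4: others sum to 67; max(0, 72 - 67) = 5.
Rancher 5: others sum to 68; max(0, 72 - 68) = 4.
Total collected = 1 + 0 + 2 + 5 + 4 = 12.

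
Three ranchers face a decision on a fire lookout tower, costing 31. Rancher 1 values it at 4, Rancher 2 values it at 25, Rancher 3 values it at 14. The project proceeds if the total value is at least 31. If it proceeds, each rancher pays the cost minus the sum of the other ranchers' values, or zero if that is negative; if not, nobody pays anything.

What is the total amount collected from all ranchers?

Total value 43 ≥ cost 31, so it is built.
Rancher 1: others sum to 39; max(0, 31 - 39) = 0.
Rancher 2: others sum to 18; max(0, 31 - 18) = 13.
Rancher 3: others sum to 29; max(0, 31 - 29) = 2.
Total collected = 0 + 13 + 2 = 15.

15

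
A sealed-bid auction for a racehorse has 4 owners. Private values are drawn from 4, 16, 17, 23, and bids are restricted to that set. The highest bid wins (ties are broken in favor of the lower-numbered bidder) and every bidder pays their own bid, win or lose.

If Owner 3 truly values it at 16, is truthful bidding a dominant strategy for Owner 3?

No

Consider the case where Owner 1 bids 4, Owner 2 bids 4 and Owner 4 bids 17.
Truthful bid 16: loses but pays 16, utility -16.
Bid 4 instead: loses but pays 4, utility -4.
Since -4 > -16, bidding 4 is strictly better here, so truthful bidding is not dominant.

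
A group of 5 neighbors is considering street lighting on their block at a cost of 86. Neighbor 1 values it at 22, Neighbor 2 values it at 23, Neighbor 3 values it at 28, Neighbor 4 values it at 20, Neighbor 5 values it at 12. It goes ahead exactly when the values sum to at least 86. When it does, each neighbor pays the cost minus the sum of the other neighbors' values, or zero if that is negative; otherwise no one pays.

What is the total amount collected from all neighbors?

Total value 105 ≥ cost 86, so it is built.
Neighbor 1: others sum to 83; max(0, 86 - 83) = 3.
Neighbor 2: others sum to 82; max(0, 86 - 82) = 4.
Neighbor 3: others sum to 77; max(0, 86 - 77) = 9.
Neighbor 4: others sum to 85; max(0, 86 - 85) = 1.
Neighbor 5: others sum to 93; max(0, 86 - 93) = 0.
Total collected = 3 + 4 + 9 + 1 + 0 = 17.

17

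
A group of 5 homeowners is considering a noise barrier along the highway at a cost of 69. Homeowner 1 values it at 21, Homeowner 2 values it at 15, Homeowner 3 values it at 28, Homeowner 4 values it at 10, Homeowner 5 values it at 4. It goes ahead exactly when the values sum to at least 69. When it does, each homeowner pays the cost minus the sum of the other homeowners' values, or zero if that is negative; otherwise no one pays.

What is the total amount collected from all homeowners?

38

Total value 78 ≥ cost 69, so it is built.
Homeowner 1: others sum to 57; max(0, 69 - 57) = 12.
Homeowner 2: others sum to 63; max(0, 69 - 63) = 6.
Homeowner 3: others sum to 50; max(0, 69 - 50) = 19.
Homeowner 4: others sum to 68; max(0, 69 - 68) = 1.
Homeowner 5: others sum to 74; max(0, 69 - 74) = 0.
Total collected = 12 + 6 + 19 + 1 + 0 = 38.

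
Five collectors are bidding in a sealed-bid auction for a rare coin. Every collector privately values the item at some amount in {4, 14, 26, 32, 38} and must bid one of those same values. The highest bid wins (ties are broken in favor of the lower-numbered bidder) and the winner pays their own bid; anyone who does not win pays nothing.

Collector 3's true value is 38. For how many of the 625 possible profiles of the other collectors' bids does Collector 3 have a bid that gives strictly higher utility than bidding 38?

Others bid (4, 4, 4, 4): truth gives 0; bid 14 gives 24 > 0. Violating.
Others bid (4, 4, 4, 14): truth gives 0; bid 14 gives 24 > 0. Violating.
Others bid (4, 4, 4, 26): truth gives 0; bid 26 gives 12 > 0. Violating.
Others bid (4, 4, 4, 32): truth gives 0; bid 32 gives 6 > 0. Violating.
Others bid (4, 4, 4, 38): truth gives 0; no alternative beats it.
Others bid (4, 4, 14, 38): truth gives 0; no alternative beats it.
(Checking all 625 profiles: 144 have a profitable deviation, 481 do not.)

144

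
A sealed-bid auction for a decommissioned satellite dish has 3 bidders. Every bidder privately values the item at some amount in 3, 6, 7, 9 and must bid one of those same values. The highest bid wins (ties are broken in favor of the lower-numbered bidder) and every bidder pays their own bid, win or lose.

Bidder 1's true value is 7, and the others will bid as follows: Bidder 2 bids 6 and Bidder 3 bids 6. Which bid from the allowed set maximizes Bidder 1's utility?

Bid 3: loses but pays 3, utility -3.
Bid 6: wins, pays 6, utility 7 - 6 = 1.
Bid 7: wins, pays 7, utility 7 - 7 = 0.
Bid 9: wins, pays 9, utility 7 - 9 = -2.
The best choice is 6 with utility 1.

6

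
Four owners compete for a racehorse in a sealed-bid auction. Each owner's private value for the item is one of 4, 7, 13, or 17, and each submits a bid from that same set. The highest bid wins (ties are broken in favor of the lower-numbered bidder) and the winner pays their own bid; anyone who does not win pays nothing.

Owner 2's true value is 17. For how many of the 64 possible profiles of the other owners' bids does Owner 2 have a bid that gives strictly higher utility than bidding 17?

18

Others bid (4, 4, 4): truth gives 0; bid 7 gives 10 > 0. Violating.
Others bid (4, 4, 7): truth gives 0; bid 7 gives 10 > 0. Violating.
Others bid (4, 4, 13): truth gives 0; bid 13 gives 4 > 0. Violating.
Others bid (4, 7, 4): truth gives 0; bid 7 gives 10 > 0. Violating.
Others bid (4, 4, 17): truth gives 0; no alternative beats it.
Others bid (4, 7, 17): truth gives 0; no alternative beats it.
(Checking all 64 profiles: 18 have a profitable deviation, 46 do not.)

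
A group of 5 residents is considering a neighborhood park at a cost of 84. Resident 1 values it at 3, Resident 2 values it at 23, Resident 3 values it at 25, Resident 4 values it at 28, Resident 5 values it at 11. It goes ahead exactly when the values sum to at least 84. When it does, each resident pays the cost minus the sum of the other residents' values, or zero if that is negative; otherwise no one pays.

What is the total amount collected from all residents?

Total value 90 ≥ cost 84, so it is built.
Resident 1: others sum to 87; max(0, 84 - 87) = 0.
Resident 2: others sum to 67; max(0, 84 - 67) = 17.
Resident 3: others sum to 65; max(0, 84 - 65) = 19.
Resident 4: others sum to 62; max(0, 84 - 62) = 22.
Resident 5: others sum to 79; max(0, 84 - 79) = 5.
Total collected = 0 + 17 + 19 + 22 + 5 = 63.

63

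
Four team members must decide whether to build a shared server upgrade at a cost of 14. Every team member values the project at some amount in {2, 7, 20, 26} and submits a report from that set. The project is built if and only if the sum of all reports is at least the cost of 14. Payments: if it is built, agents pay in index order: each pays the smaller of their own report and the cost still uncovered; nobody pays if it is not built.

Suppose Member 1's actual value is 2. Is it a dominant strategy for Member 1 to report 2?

Check each profile of the others' reports and compare truth against every alternative report.
Others report (2, 2, 7): truth gives 0, best alternative gives -5.
Others report (2, 2, 20): truth gives 0, best alternative gives -5.
Others report (2, 2, 26): truth gives 0, best alternative gives -5.
Others report (2, 7, 2): truth gives 0, best alternative gives -5.
Others report (2, 7, 7): truth gives 0, best alternative gives -5.
Others report (2, 7, 20): truth gives 0, best alternative gives -5.
(Remaining 58 profiles checked similarly; truth is weakly best in each.)
In every case the truthful report is at least as good as any alternative, so it is a dominant strategy.

Yes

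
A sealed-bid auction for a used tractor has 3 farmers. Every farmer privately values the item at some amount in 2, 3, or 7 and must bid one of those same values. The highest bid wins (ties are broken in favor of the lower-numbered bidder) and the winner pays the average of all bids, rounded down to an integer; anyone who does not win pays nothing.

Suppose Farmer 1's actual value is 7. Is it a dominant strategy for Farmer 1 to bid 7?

No

Consider the case where Farmer 2 bids 2 and Farmer 3 bids 2.
Truthful bid 7: wins, pays 3, utility 7 - 3 = 4.
Bid 2 instead: wins, pays 2, utility 7 - 2 = 5.
Since 5 > 4, bidding 2 is strictly better here, so truthful bidding is not dominant.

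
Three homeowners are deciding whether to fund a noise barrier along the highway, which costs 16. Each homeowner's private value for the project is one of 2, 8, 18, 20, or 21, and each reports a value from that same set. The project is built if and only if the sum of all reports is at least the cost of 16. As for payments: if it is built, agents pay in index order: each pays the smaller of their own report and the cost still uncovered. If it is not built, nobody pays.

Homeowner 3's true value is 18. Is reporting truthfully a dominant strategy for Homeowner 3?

Yes

Check each profile of the others' reports and compare truth against every alternative report.
Others report (2, 18): truth gives 18, best alternative gives 18.
Others report (2, 20): truth gives 18, best alternative gives 18.
Others report (2, 21): truth gives 18, best alternative gives 18.
Others report (8, 8): truth gives 18, best alternative gives 18.
Others report (8, 18): truth gives 18, best alternative gives 18.
Others report (8, 20): truth gives 18, best alternative gives 18.
(Remaining 19 profiles checked similarly; truth is weakly best in each.)
In every case the truthful report is at least as good as any alternative, so it is a dominant strategy.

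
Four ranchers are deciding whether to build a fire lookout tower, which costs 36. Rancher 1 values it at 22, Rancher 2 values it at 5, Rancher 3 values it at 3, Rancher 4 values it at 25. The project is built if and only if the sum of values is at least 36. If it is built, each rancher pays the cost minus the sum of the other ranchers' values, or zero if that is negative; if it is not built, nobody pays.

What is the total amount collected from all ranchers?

9

Total value 55 ≥ cost 36, so it is built.
Rancher 1: others sum to 33; max(0, 36 - 33) = 3.
Rancher 2: others sum to 50; max(0, 36 - 50) = 0.
Rancher 3: others sum to 52; max(0, 36 - 52) = 0.
Rancher 4: others sum to 30; max(0, 36 - 30) = 6.
Total collected = 3 + 0 + 0 + 6 = 9.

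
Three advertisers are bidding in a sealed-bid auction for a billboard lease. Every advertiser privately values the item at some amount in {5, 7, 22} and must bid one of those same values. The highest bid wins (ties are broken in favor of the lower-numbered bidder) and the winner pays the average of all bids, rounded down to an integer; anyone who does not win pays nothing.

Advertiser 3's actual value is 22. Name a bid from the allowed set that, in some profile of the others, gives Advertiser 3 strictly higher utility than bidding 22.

Suppose Advertiser 1 bids 5 and Advertiser 2 bids 5.
Bid 22: wins, pays 10, utility 22 - 10 = 12.
Bid 7: wins, pays 5, utility 22 - 5 = 17.
So bidding 7 beats truth here (17 > 12).

7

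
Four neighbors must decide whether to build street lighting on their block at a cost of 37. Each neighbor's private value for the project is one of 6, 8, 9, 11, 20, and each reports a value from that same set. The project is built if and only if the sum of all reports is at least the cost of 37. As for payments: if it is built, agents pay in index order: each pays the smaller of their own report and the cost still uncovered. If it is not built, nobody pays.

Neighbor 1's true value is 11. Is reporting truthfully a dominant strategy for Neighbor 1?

No

Consider the case where Neighbor 2 reports 6, Neighbor 3 reports 6 and Neighbor 4 reports 20.
Truthful report 11: project built, pays 11, utility 11 - 11 = 0.
Report 6 instead: project built, pays 6, utility 11 - 6 = 5.
Since 5 > 0, reporting 6 is strictly better here, so truthful reporting is not dominant.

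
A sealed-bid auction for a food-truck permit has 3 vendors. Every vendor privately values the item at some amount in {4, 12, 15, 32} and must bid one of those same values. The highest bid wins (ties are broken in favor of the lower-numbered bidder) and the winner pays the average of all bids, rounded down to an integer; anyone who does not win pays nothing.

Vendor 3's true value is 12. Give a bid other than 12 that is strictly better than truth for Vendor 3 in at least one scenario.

Suppose Vendor 1 bids 4 and Vendor 2 bids 12.
Bid 12: loses, pays 0, utility 0.
Bid 15: wins, pays 10, utility 12 - 10 = 2.
So bidding 15 beats truth here (2 > 0).

15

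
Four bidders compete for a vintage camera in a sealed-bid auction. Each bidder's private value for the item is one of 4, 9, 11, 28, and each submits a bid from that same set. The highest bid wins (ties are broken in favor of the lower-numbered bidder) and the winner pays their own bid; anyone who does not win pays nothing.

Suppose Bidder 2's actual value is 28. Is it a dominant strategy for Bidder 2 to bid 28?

No

Consider the case where Bidder 1 bids 4, Bidder 3 bids 4 and Bidder 4 bids 4.
Truthful bid 28: wins, pays 28, utility 28 - 28 = 0.
Bid 9 instead: wins, pays 9, utility 28 - 9 = 19.
Since 19 > 0, bidding 9 is strictly better here, so truthful bidding is not dominant.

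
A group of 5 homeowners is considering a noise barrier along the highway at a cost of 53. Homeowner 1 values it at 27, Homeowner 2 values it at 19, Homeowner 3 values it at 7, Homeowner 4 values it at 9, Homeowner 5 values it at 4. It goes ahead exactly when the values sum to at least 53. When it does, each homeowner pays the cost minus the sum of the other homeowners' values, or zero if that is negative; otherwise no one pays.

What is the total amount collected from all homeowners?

20

Total value 66 ≥ cost 53, so it is built.
Homeowner 1: others sum to 39; max(0, 53 - 39) = 14.
Homeowner 2: others sum to 47; max(0, 53 - 47) = 6.
Homeowner 3: others sum to 59; max(0, 53 - 59) = 0.
Homeowner 4: others sum to 57; max(0, 53 - 57) = 0.
Homeowner 5: others sum to 62; max(0, 53 - 62) = 0.
Total collected = 14 + 6 + 0 + 0 + 0 = 20.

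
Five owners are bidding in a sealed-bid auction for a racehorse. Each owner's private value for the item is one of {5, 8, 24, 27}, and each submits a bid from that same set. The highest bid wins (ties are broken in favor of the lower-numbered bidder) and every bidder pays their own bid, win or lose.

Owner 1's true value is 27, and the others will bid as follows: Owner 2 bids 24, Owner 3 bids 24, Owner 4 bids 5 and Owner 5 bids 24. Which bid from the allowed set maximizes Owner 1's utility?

24

Bid 5: loses but pays 5, utility -5.
Bid 8: loses but pays 8, utility -8.
Bid 24: wins, pays 24, utility 27 - 24 = 3.
Bid 27: wins, pays 27, utility 27 - 27 = 0.
The best choice is 24 with utility 3.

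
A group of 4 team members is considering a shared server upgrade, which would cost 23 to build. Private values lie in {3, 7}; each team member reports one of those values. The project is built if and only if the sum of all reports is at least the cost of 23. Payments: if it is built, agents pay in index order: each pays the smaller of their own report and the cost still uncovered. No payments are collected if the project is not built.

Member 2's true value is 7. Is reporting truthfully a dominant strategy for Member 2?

No

Consider the case where Member 1 reports 7, Member 3 reports 7 and Member 4 reports 7.
Truthful report 7: project built, pays 7, utility 7 - 7 = 0.
Report 3 instead: project built, pays 3, utility 7 - 3 = 4.
Since 4 > 0, reporting 3 is strictly better here, so truthful reporting is not dominant.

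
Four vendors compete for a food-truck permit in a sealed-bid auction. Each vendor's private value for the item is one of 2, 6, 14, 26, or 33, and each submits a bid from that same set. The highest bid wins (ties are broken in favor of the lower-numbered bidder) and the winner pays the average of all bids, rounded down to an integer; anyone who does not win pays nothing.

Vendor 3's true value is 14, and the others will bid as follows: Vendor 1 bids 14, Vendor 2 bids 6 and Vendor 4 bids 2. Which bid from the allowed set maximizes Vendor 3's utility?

Bid 2: loses, pays 0, utility 0.
Bid 6: loses, pays 0, utility 0.
Bid 14: loses, pays 0, utility 0.
Bid 26: wins, pays 12, utility 14 - 12 = 2.
Bid 33: wins, pays 13, utility 14 - 13 = 1.
The best choice is 26 with utility 2.

26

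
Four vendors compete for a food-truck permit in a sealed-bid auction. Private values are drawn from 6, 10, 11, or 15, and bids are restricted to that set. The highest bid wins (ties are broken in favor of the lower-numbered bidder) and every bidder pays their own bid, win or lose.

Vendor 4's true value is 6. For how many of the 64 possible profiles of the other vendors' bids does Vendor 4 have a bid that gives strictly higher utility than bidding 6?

Others bid (6, 6, 6): truth gives -6; bid 10 gives -4 > -6. Violating.
Others bid (6, 6, 10): truth gives -6; bid 11 gives -5 > -6. Violating.
Others bid (6, 10, 6): truth gives -6; bid 11 gives -5 > -6. Violating.
Others bid (6, 10, 10): truth gives -6; bid 11 gives -5 > -6. Violating.
Others bid (6, 6, 11): truth gives -6; no alternative beats it.
Others bid (6, 6, 15): truth gives -6; no alternative beats it.
(Checking all 64 profiles: 8 have a profitable deviation, 56 do not.)

8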